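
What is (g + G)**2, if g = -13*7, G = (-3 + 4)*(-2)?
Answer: 8649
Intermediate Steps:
G = -2 (G = 1*(-2) = -2)
g = -91
(g + G)**2 = (-91 - 2)**2 = (-93)**2 = 8649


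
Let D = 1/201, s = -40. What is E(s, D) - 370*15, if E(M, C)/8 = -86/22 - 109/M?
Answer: -305771/55 ≈ -5559.5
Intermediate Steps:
D = 1/201 ≈ 0.0049751
E(M, C) = -344/11 - 872/M (E(M, C) = 8*(-86/22 - 109/M) = 8*(-86*1/22 - 109/M) = 8*(-43/11 - 109/M) = -344/11 - 872/M)
E(s, D) - 370*15 = (-344/11 - 872/(-40)) - 370*15 = (-344/11 - 872*(-1/40)) - 5550 = (-344/11 + 109/5) - 5550 = -521/55 - 5550 = -305771/55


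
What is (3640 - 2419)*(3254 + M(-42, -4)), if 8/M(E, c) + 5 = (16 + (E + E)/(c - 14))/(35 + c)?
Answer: 51621438/13 ≈ 3.9709e+6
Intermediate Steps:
M(E, c) = 8/(-5 + (16 + 2*E/(-14 + c))/(35 + c)) (M(E, c) = 8/(-5 + (16 + (E + E)/(c - 14))/(35 + c)) = 8/(-5 + (16 + (2*E)/(-14 + c))/(35 + c)) = 8/(-5 + (16 + 2*E/(-14 + c))/(35 + c)))
(3640 - 2419)*(3254 + M(-42, -4)) = (3640 - 2419)*(3254 + 8*(-490 + (-4)**2 + 21*(-4))/(2226 - 89*(-4) - 5*(-4)**2 + 2*(-42))) = 1221*(3254 + 8*(-490 + 16 - 84)/(2226 + 356 - 5*16 - 84)) = 1221*(3254 + 8*(-558)/(2226 + 356 - 80 - 84)) = 1221*(3254 + 8*(-558)/2418) = 1221*(3254 + 8*(1/2418)*(-558)) = 1221*(3254 - 24/13) = 1221*(42278/13) = 51621438/13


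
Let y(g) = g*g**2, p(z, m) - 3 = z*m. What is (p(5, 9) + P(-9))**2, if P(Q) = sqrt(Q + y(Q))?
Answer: 1566 + 288*I*sqrt(82) ≈ 1566.0 + 2607.9*I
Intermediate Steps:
p(z, m) = 3 + m*z (p(z, m) = 3 + z*m = 3 + m*z)
y(g) = g**3
P(Q) = sqrt(Q + Q**3)
(p(5, 9) + P(-9))**2 = ((3 + 9*5) + sqrt(-9 + (-9)**3))**2 = ((3 + 45) + sqrt(-9 - 729))**2 = (48 + sqrt(-738))**2 = (48 + 3*I*sqrt(82))**2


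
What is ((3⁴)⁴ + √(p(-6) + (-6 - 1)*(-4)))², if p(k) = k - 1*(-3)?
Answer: 1853020619319076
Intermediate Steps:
p(k) = 3 + k (p(k) = k + 3 = 3 + k)
((3⁴)⁴ + √(p(-6) + (-6 - 1)*(-4)))² = ((3⁴)⁴ + √((3 - 6) + (-6 - 1)*(-4)))² = (81⁴ + √(-3 - 7*(-4)))² = (43046721 + √(-3 + 28))² = (43046721 + √25)² = (43046721 + 5)² = 43046726² = 1853020619319076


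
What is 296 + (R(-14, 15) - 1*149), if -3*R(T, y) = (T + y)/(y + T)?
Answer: 440/3 ≈ 146.67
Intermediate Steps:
R(T, y) = -⅓ (R(T, y) = -(T + y)/(3*(y + T)) = -(T + y)/(3*(T + y)) = -⅓*1 = -⅓)
296 + (R(-14, 15) - 1*149) = 296 + (-⅓ - 1*149) = 296 + (-⅓ - 149) = 296 - 448/3 = 440/3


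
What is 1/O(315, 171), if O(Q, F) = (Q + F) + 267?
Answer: 1/753 ≈ 0.0013280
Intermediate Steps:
O(Q, F) = 267 + F + Q (O(Q, F) = (F + Q) + 267 = 267 + F + Q)
1/O(315, 171) = 1/(267 + 171 + 315) = 1/753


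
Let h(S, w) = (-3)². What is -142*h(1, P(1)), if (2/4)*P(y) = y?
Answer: -1278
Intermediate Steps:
P(y) = 2*y
h(S, w) = 9
-142*h(1, P(1)) = -142*9 = -1278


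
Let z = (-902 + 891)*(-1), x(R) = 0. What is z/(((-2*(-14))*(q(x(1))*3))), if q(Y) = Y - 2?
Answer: -11/168 ≈ -0.065476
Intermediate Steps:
q(Y) = -2 + Y
z = 11 (z = -11*(-1) = 11)
z/(((-2*(-14))*(q(x(1))*3))) = 11/(((-2*(-14))*((-2 + 0)*3))) = 11/((28*(-2*3))) = 11/((28*(-6))) = 11/(-168) = 11*(-1/168) = -11/168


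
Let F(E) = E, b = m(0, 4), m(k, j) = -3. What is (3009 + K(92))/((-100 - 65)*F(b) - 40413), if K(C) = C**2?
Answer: -11473/39918 ≈ -0.28741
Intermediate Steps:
b = -3
(3009 + K(92))/((-100 - 65)*F(b) - 40413) = (3009 + 92**2)/((-100 - 65)*(-3) - 40413) = (3009 + 8464)/(-165*(-3) - 40413) = 11473/(495 - 40413) = 11473/(-39918) = 11473*(-1/39918) = -11473/39918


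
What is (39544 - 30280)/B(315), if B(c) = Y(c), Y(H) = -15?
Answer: -3088/5 ≈ -617.60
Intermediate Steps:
B(c) = -15
(39544 - 30280)/B(315) = (39544 - 30280)/(-15) = 9264*(-1/15) = -3088/5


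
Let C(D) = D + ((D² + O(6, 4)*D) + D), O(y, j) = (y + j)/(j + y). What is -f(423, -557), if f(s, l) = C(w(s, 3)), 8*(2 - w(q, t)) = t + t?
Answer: -85/16 ≈ -5.3125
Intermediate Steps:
w(q, t) = 2 - t/4 (w(q, t) = 2 - (t + t)/8 = 2 - t/4)
O(y, j) = 1 (O(y, j) = (j + y)/(j + y) = 1)
C(D) = D² + 3*D (C(D) = D + ((D² + 1*D) + D) = D + ((D² + D) + D) = D + ((D + D²) + D) = D + (D² + 2*D) = D² + 3*D)
f(s, l) = 85/16 (f(s, l) = (2 - ¼*3)*(3 + (2 - ¼*3)) = (2 - ¾)*(3 + (2 - ¾)) = 5*(3 + 5/4)/4 = (5/4)*(17/4) = 85/16)
-f(423, -557) = -1*85/16 = -85/16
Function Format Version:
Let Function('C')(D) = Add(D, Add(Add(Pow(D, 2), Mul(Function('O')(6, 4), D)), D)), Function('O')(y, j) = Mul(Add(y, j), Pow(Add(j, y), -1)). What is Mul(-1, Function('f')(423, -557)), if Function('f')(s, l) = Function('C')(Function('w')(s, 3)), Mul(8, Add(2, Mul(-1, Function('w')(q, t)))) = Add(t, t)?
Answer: Rational(-85, 16) ≈ -5.3125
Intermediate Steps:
Function('w')(q, t) = Add(2, Mul(Rational(-1, 4), t)) (Function('w')(q, t) = Add(2, Mul(Rational(-1, 8), Add(t, t))) = Add(2, Mul(Rational(-1, 8), Mul(2, t))) = Add(2, Mul(Rational(-1, 4), t)))
Function('O')(y, j) = 1 (Function('O')(y, j) = Mul(Add(j, y), Pow(Add(j, y), -1)) = 1)
Function('C')(D) = Add(Pow(D, 2), Mul(3, D)) (Function('C')(D) = Add(D, Add(Add(Pow(D, 2), Mul(1, D)), D)) = Add(D, Add(Add(Pow(D, 2), D), D)) = Add(D, Add(Add(D, Pow(D, 2)), D)) = Add(D, Add(Pow(D, 2), Mul(2, D))) = Add(Pow(D, 2), Mul(3, D)))
Function('f')(s, l) = Rational(85, 16) (Function('f')(s, l) = Mul(Add(2, Mul(Rational(-1, 4), 3)), Add(3, Add(2, Mul(Rational(-1, 4), 3)))) = Mul(Add(2, Rational(-3, 4)), Add(3, Add(2, Rational(-3, 4)))) = Mul(Rational(5, 4), Add(3, Rational(5, 4))) = Mul(Rational(5, 4), Rational(17, 4)) = Rational(85, 16))
Mul(-1, Function('f')(423, -557)) = Mul(-1, Rational(85, 16)) = Rational(-85, 16)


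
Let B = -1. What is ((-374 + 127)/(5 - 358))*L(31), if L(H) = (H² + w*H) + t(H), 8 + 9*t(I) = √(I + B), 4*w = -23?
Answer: 6952309/12708 + 247*√30/3177 ≈ 547.51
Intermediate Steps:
w = -23/4 (w = (¼)*(-23) = -23/4 ≈ -5.7500)
t(I) = -8/9 + √(-1 + I)/9 (t(I) = -8/9 + √(I - 1)/9 = -8/9 + √(-1 + I)/9)
L(H) = -8/9 + H² - 23*H/4 + √(-1 + H)/9 (L(H) = (H² - 23*H/4) + (-8/9 + √(-1 + H)/9) = -8/9 + H² - 23*H/4 + √(-1 + H)/9)
((-374 + 127)/(5 - 358))*L(31) = ((-374 + 127)/(5 - 358))*(-8/9 + 31² - 23/4*31 + √(-1 + 31)/9) = (-247/(-353))*(-8/9 + 961 - 713/4 + √30/9) = (-247*(-1/353))*(28147/36 + √30/9) = 247*(28147/36 + √30/9)/353 = 6952309/12708 + 247*√30/3177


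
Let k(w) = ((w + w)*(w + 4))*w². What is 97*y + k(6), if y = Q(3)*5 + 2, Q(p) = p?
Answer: 5969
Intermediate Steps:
k(w) = 2*w³*(4 + w) (k(w) = ((2*w)*(4 + w))*w² = (2*w*(4 + w))*w² = 2*w³*(4 + w))
y = 17 (y = 3*5 + 2 = 15 + 2 = 17)
97*y + k(6) = 97*17 + 2*6³*(4 + 6) = 1649 + 2*216*10 = 1649 + 4320 = 5969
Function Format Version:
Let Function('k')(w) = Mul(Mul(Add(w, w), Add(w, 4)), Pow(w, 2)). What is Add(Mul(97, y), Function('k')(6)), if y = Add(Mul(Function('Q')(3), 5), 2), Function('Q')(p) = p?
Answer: 5969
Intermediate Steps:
Function('k')(w) = Mul(2, Pow(w, 3), Add(4, w)) (Function('k')(w) = Mul(Mul(Mul(2, w), Add(4, w)), Pow(w, 2)) = Mul(Mul(2, w, Add(4, w)), Pow(w, 2)) = Mul(2, Pow(w, 3), Add(4, w)))
y = 17 (y = Add(Mul(3, 5), 2) = Add(15, 2) = 17)
Add(Mul(97, y), Function('k')(6)) = Add(Mul(97, 17), Mul(2, Pow(6, 3), Add(4, 6))) = Add(1649, Mul(2, 216, 10)) = Add(1649, 4320) = 5969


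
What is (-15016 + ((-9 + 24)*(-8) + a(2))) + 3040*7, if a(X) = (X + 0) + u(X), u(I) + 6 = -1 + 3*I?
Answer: 6145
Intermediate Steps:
u(I) = -7 + 3*I (u(I) = -6 + (-1 + 3*I) = -7 + 3*I)
a(X) = -7 + 4*X (a(X) = (X + 0) + (-7 + 3*X) = X + (-7 + 3*X) = -7 + 4*X)
(-15016 + ((-9 + 24)*(-8) + a(2))) + 3040*7 = (-15016 + ((-9 + 24)*(-8) + (-7 + 4*2))) + 3040*7 = (-15016 + (15*(-8) + (-7 + 8))) + 21280 = (-15016 + (-120 + 1)) + 21280 = (-15016 - 119) + 21280 = -15135 + 21280 = 6145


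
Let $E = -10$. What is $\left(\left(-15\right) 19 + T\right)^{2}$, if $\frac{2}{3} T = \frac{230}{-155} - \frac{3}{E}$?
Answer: $\frac{31613195601}{384400} \approx 82240.0$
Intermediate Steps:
$T = - \frac{1101}{620}$ ($T = \frac{3 \left(\frac{230}{-155} - \frac{3}{-10}\right)}{2} = \frac{3 \left(230 \left(- \frac{1}{155}\right) - - \frac{3}{10}\right)}{2} = \frac{3 \left(- \frac{46}{31} + \frac{3}{10}\right)}{2} = \frac{3}{2} \left(- \frac{367}{310}\right) = - \frac{1101}{620} \approx -1.7758$)
$\left(\left(-15\right) 19 + T\right)^{2} = \left(\left(-15\right) 19 - \frac{1101}{620}\right)^{2} = \left(-285 - \frac{1101}{620}\right)^{2} = \left(- \frac{177801}{620}\right)^{2} = \frac{31613195601}{384400}$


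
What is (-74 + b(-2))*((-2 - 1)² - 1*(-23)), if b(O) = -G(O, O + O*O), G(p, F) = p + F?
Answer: -2368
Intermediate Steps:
G(p, F) = F + p
b(O) = -O² - 2*O (b(O) = -((O + O*O) + O) = -((O + O²) + O) = -(O² + 2*O) = -O² - 2*O)
(-74 + b(-2))*((-2 - 1)² - 1*(-23)) = (-74 - 2*(-2 - 1*(-2)))*((-2 - 1)² - 1*(-23)) = (-74 - 2*(-2 + 2))*((-3)² + 23) = (-74 - 2*0)*(9 + 23) = (-74 + 0)*32 = -74*32 = -2368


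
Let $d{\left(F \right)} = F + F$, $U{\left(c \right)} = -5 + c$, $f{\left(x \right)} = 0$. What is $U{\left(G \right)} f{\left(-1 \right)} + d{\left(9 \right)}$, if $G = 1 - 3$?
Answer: $18$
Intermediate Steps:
$G = -2$
$d{\left(F \right)} = 2 F$
$U{\left(G \right)} f{\left(-1 \right)} + d{\left(9 \right)} = \left(-5 - 2\right) 0 + 2 \cdot 9 = \left(-7\right) 0 + 18 = 0 + 18 = 18$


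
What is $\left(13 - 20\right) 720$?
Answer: $-5040$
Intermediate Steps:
$\left(13 - 20\right) 720 = \left(-7\right) 720 = -5040$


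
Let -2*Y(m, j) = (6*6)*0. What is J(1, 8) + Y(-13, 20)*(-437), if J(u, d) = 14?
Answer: 14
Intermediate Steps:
Y(m, j) = 0 (Y(m, j) = -6*6*0/2 = -18*0 = -1/2*0 = 0)
J(1, 8) + Y(-13, 20)*(-437) = 14 + 0*(-437) = 14 + 0 = 14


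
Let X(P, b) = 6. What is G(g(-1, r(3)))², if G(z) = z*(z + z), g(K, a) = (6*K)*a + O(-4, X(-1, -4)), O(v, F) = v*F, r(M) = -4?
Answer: 0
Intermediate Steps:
O(v, F) = F*v
g(K, a) = -24 + 6*K*a (g(K, a) = (6*K)*a + 6*(-4) = 6*K*a - 24 = -24 + 6*K*a)
G(z) = 2*z² (G(z) = z*(2*z) = 2*z²)
G(g(-1, r(3)))² = (2*(-24 + 6*(-1)*(-4))²)² = (2*(-24 + 24)²)² = (2*0²)² = (2*0)² = 0² = 0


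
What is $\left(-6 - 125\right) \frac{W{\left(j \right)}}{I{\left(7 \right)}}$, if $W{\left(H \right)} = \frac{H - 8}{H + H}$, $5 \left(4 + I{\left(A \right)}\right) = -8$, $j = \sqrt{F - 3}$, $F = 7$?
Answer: $- \frac{1965}{56} \approx -35.089$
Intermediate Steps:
$j = 2$ ($j = \sqrt{7 - 3} = \sqrt{4} = 2$)
$I{\left(A \right)} = - \frac{28}{5}$ ($I{\left(A \right)} = -4 + \frac{1}{5} \left(-8\right) = -4 - \frac{8}{5} = - \frac{28}{5}$)
$W{\left(H \right)} = \frac{-8 + H}{2 H}$
$\left(-6 - 125\right) \frac{W{\left(j \right)}}{I{\left(7 \right)}} = \left(-6 - 125\right) \frac{\frac{1}{2} \cdot \frac{1}{2} \left(-8 + 2\right)}{- \frac{28}{5}} = - 131 \cdot \frac{1}{2} \cdot \frac{1}{2} \left(-6\right) \left(- \frac{5}{28}\right) = - 131 \left(\left(- \frac{3}{2}\right) \left(- \frac{5}{28}\right)\right) = \left(-131\right) \frac{15}{56} = - \frac{1965}{56}$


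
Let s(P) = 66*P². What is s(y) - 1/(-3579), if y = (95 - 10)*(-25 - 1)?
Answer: 1153692797401/3579 ≈ 3.2235e+8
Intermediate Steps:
y = -2210 (y = 85*(-26) = -2210)
s(y) - 1/(-3579) = 66*(-2210)² - 1/(-3579) = 66*4884100 - 1*(-1/3579) = 322350600 + 1/3579 = 1153692797401/3579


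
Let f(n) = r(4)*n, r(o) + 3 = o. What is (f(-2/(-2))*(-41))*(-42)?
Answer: 1722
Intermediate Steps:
r(o) = -3 + o
f(n) = n (f(n) = (-3 + 4)*n = 1*n = n)
(f(-2/(-2))*(-41))*(-42) = (-2/(-2)*(-41))*(-42) = (-2*(-½)*(-41))*(-42) = (1*(-41))*(-42) = -41*(-42) = 1722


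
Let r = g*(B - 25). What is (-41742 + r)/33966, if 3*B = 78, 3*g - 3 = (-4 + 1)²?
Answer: -20869/16983 ≈ -1.2288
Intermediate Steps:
g = 4 (g = 1 + (-4 + 1)²/3 = 1 + (⅓)*(-3)² = 1 + (⅓)*9 = 1 + 3 = 4)
B = 26 (B = (⅓)*78 = 26)
r = 4 (r = 4*(26 - 25) = 4*1 = 4)
(-41742 + r)/33966 = (-41742 + 4)/33966 = -41738*1/33966 = -20869/16983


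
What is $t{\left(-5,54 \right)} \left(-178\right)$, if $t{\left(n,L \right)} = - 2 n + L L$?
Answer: $-520828$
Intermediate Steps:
$t{\left(n,L \right)} = L^{2} - 2 n$ ($t{\left(n,L \right)} = - 2 n + L^{2} = L^{2} - 2 n$)
$t{\left(-5,54 \right)} \left(-178\right) = \left(54^{2} - -10\right) \left(-178\right) = \left(2916 + 10\right) \left(-178\right) = 2926 \left(-178\right) = -520828$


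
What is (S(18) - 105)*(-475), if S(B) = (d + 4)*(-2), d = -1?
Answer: 52725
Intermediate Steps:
S(B) = -6 (S(B) = (-1 + 4)*(-2) = 3*(-2) = -6)
(S(18) - 105)*(-475) = (-6 - 105)*(-475) = -111*(-475) = 52725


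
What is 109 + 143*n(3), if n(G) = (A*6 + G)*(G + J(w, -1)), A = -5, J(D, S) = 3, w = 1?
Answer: -23057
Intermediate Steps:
n(G) = (-30 + G)*(3 + G) (n(G) = (-5*6 + G)*(G + 3) = (-30 + G)*(3 + G))
109 + 143*n(3) = 109 + 143*(-90 + 3² - 27*3) = 109 + 143*(-90 + 9 - 81) = 109 + 143*(-162) = 109 - 23166 = -23057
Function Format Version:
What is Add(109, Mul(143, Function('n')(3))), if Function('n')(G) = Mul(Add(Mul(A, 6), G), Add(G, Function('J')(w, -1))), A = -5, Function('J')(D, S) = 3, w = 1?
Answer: -23057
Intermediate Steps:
Function('n')(G) = Mul(Add(-30, G), Add(3, G)) (Function('n')(G) = Mul(Add(Mul(-5, 6), G), Add(G, 3)) = Mul(Add(-30, G), Add(3, G)))
Add(109, Mul(143, Function('n')(3))) = Add(109, Mul(143, Add(-90, Pow(3, 2), Mul(-27, 3)))) = Add(109, Mul(143, Add(-90, 9, -81))) = Add(109, Mul(143, -162)) = Add(109, -23166) = -23057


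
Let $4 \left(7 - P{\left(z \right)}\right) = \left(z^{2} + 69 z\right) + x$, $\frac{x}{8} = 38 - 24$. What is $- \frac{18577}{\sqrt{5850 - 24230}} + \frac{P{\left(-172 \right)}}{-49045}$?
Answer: $\frac{890}{9809} + \frac{18577 i \sqrt{4595}}{9190} \approx 0.090733 + 137.03 i$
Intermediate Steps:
$x = 112$ ($x = 8 \left(38 - 24\right) = 8 \cdot 14 = 112$)
$P{\left(z \right)} = -21 - \frac{69 z}{4} - \frac{z^{2}}{4}$ ($P{\left(z \right)} = 7 - \frac{\left(z^{2} + 69 z\right) + 112}{4} = 7 - \frac{112 + z^{2} + 69 z}{4} = 7 - \left(28 + \frac{z^{2}}{4} + \frac{69 z}{4}\right) = -21 - \frac{69 z}{4} - \frac{z^{2}}{4}$)
$- \frac{18577}{\sqrt{5850 - 24230}} + \frac{P{\left(-172 \right)}}{-49045} = - \frac{18577}{\sqrt{5850 - 24230}} + \frac{-21 - -2967 - \frac{\left(-172\right)^{2}}{4}}{-49045} = - \frac{18577}{\sqrt{-18380}} + \left(-21 + 2967 - 7396\right) \left(- \frac{1}{49045}\right) = - \frac{18577}{2 i \sqrt{4595}} + \left(-21 + 2967 - 7396\right) \left(- \frac{1}{49045}\right) = - 18577 \left(- \frac{i \sqrt{4595}}{9190}\right) - - \frac{890}{9809} = \frac{18577 i \sqrt{4595}}{9190} + \frac{890}{9809} = \frac{890}{9809} + \frac{18577 i \sqrt{4595}}{9190}$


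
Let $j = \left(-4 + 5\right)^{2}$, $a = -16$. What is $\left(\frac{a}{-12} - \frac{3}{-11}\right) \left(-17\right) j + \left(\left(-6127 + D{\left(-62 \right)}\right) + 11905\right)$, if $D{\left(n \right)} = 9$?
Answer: $\frac{190070}{33} \approx 5759.7$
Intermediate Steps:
$j = 1$ ($j = 1^{2} = 1$)
$\left(\frac{a}{-12} - \frac{3}{-11}\right) \left(-17\right) j + \left(\left(-6127 + D{\left(-62 \right)}\right) + 11905\right) = \left(- \frac{16}{-12} - \frac{3}{-11}\right) \left(-17\right) 1 + \left(\left(-6127 + 9\right) + 11905\right) = \left(\left(-16\right) \left(- \frac{1}{12}\right) - - \frac{3}{11}\right) \left(-17\right) 1 + \left(-6118 + 11905\right) = \left(\frac{4}{3} + \frac{3}{11}\right) \left(-17\right) 1 + 5787 = \frac{53}{33} \left(-17\right) 1 + 5787 = \left(- \frac{901}{33}\right) 1 + 5787 = - \frac{901}{33} + 5787 = \frac{190070}{33}$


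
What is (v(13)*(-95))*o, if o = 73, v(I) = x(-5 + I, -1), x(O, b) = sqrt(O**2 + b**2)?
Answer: -6935*sqrt(65) ≈ -55912.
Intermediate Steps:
v(I) = sqrt(1 + (-5 + I)**2) (v(I) = sqrt((-5 + I)**2 + (-1)**2) = sqrt((-5 + I)**2 + 1) = sqrt(1 + (-5 + I)**2))
(v(13)*(-95))*o = (sqrt(1 + (-5 + 13)**2)*(-95))*73 = (sqrt(1 + 8**2)*(-95))*73 = (sqrt(1 + 64)*(-95))*73 = (sqrt(65)*(-95))*73 = -95*sqrt(65)*73 = -6935*sqrt(65)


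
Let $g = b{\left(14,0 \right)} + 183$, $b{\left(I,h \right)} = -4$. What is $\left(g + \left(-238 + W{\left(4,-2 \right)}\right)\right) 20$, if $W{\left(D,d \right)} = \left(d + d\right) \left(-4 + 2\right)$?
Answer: $-1020$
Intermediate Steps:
$W{\left(D,d \right)} = - 4 d$ ($W{\left(D,d \right)} = 2 d \left(-2\right) = - 4 d$)
$g = 179$ ($g = -4 + 183 = 179$)
$\left(g + \left(-238 + W{\left(4,-2 \right)}\right)\right) 20 = \left(179 - 230\right) 20 = \left(-51\right) 20 = -1020$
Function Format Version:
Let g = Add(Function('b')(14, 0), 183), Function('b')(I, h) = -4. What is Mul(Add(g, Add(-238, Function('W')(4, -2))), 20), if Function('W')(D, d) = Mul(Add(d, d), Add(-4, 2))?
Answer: -1020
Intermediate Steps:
Function('W')(D, d) = Mul(-4, d) (Function('W')(D, d) = Mul(Mul(2, d), -2) = Mul(-4, d))
g = 179 (g = Add(-4, 183) = 179)
Mul(Add(g, Add(-238, Function('W')(4, -2))), 20) = Mul(Add(179, Add(-238, Mul(-4, -2))), 20) = Mul(Add(179, Add(-238, 8)), 20) = Mul(Add(179, -230), 20) = Mul(-51, 20) = -1020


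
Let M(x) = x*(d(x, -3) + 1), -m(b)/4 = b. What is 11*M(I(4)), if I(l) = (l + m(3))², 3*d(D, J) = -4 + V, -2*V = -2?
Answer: 0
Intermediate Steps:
V = 1 (V = -½*(-2) = 1)
d(D, J) = -1 (d(D, J) = (-4 + 1)/3 = (⅓)*(-3) = -1)
m(b) = -4*b
I(l) = (-12 + l)² (I(l) = (l - 4*3)² = (l - 12)² = (-12 + l)²)
M(x) = 0 (M(x) = x*(-1 + 1) = x*0 = 0)
11*M(I(4)) = 11*0 = 0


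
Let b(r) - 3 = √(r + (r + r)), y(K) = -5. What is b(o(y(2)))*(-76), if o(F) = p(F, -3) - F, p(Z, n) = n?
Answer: -228 - 76*√6 ≈ -414.16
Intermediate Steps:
o(F) = -3 - F
b(r) = 3 + √3*√r (b(r) = 3 + √(r + (r + r)) = 3 + √(r + 2*r) = 3 + √(3*r) = 3 + √3*√r)
b(o(y(2)))*(-76) = (3 + √3*√(-3 - 1*(-5)))*(-76) = (3 + √3*√(-3 + 5))*(-76) = (3 + √3*√2)*(-76) = (3 + √6)*(-76) = -228 - 76*√6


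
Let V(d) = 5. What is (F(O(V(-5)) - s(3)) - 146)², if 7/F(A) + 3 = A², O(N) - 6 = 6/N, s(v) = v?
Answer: 2836734121/133956 ≈ 21177.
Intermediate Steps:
O(N) = 6 + 6/N
F(A) = 7/(-3 + A²)
(F(O(V(-5)) - s(3)) - 146)² = (7/(-3 + ((6 + 6/5) - 1*3)²) - 146)² = (7/(-3 + ((6 + 6*(⅕)) - 3)²) - 146)² = (7/(-3 + ((6 + 6/5) - 3)²) - 146)² = (7/(-3 + (36/5 - 3)²) - 146)² = (7/(-3 + (21/5)²) - 146)² = (7/(-3 + 441/25) - 146)² = (7/(366/25) - 146)² = (7*(25/366) - 146)² = (175/366 - 146)² = (-53261/366)² = 2836734121/133956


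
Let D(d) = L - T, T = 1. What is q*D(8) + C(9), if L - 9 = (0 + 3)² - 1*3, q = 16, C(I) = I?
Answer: 233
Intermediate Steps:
L = 15 (L = 9 + ((0 + 3)² - 1*3) = 9 + (3² - 3) = 9 + (9 - 3) = 9 + 6 = 15)
D(d) = 14 (D(d) = 15 - 1*1 = 15 - 1 = 14)
q*D(8) + C(9) = 16*14 + 9 = 224 + 9 = 233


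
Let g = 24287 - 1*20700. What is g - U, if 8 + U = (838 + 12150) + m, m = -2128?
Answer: -7265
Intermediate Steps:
g = 3587 (g = 24287 - 20700 = 3587)
U = 10852 (U = -8 + ((838 + 12150) - 2128) = -8 + (12988 - 2128) = -8 + 10860 = 10852)
g - U = 3587 - 1*10852 = 3587 - 10852 = -7265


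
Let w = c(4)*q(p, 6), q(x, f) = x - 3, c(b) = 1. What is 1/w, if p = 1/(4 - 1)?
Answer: -3/8 ≈ -0.37500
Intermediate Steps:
p = ⅓ (p = 1/3 = ⅓ ≈ 0.33333)
q(x, f) = -3 + x
w = -8/3 (w = 1*(-3 + ⅓) = 1*(-8/3) = -8/3 ≈ -2.6667)
1/w = 1/(-8/3) = -3/8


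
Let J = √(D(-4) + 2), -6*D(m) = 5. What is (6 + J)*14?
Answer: 84 + 7*√42/3 ≈ 99.122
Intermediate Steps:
D(m) = -⅚ (D(m) = -⅙*5 = -⅚)
J = √42/6 (J = √(-⅚ + 2) = √(7/6) = √42/6 ≈ 1.0801)
(6 + J)*14 = (6 + √42/6)*14 = 84 + 7*√42/3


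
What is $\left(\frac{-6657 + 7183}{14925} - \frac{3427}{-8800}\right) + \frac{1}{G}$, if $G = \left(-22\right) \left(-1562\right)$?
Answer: $\frac{1742585851}{4103061600} \approx 0.4247$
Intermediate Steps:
$G = 34364$
$\left(\frac{-6657 + 7183}{14925} - \frac{3427}{-8800}\right) + \frac{1}{G} = \left(\frac{-6657 + 7183}{14925} - \frac{3427}{-8800}\right) + \frac{1}{34364} = \left(526 \cdot \frac{1}{14925} - - \frac{3427}{8800}\right) + \frac{1}{34364} = \left(\frac{526}{14925} + \frac{3427}{8800}\right) + \frac{1}{34364} = \frac{2231071}{5253600} + \frac{1}{34364} = \frac{1742585851}{4103061600}$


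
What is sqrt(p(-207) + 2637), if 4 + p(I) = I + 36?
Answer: sqrt(2462) ≈ 49.619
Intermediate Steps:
p(I) = 32 + I (p(I) = -4 + (I + 36) = -4 + (36 + I) = 32 + I)
sqrt(p(-207) + 2637) = sqrt((32 - 207) + 2637) = sqrt(-175 + 2637) = sqrt(2462)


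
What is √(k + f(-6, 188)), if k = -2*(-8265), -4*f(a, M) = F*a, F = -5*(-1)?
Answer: 105*√6/2 ≈ 128.60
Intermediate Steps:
F = 5
f(a, M) = -5*a/4
k = 16530
√(k + f(-6, 188)) = √(16530 - 5/4*(-6)) = √(16530 + 15/2) = √(33075/2) = 105*√6/2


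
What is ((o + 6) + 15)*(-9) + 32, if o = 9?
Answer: -238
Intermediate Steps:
((o + 6) + 15)*(-9) + 32 = ((9 + 6) + 15)*(-9) + 32 = (15 + 15)*(-9) + 32 = 30*(-9) + 32 = -270 + 32 = -238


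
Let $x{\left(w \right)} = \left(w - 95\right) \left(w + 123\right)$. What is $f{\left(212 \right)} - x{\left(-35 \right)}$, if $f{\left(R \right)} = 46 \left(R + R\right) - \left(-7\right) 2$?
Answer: $30958$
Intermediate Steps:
$f{\left(R \right)} = 14 + 92 R$ ($f{\left(R \right)} = 46 \cdot 2 R - -14 = 92 R + 14 = 14 + 92 R$)
$x{\left(w \right)} = \left(-95 + w\right) \left(123 + w\right)$
$f{\left(212 \right)} - x{\left(-35 \right)} = \left(14 + 92 \cdot 212\right) - \left(-11685 + \left(-35\right)^{2} + 28 \left(-35\right)\right) = \left(14 + 19504\right) - \left(-11685 + 1225 - 980\right) = 19518 - -11440 = 19518 + 11440 = 30958$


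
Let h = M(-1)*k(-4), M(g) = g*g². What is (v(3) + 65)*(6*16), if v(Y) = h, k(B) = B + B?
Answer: 7008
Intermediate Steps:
k(B) = 2*B
M(g) = g³
h = 8 (h = (-1)³*(2*(-4)) = -1*(-8) = 8)
v(Y) = 8
(v(3) + 65)*(6*16) = (8 + 65)*(6*16) = 73*96 = 7008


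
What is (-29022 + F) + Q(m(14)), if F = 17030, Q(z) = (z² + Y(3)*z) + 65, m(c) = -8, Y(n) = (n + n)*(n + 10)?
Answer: -12487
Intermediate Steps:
Y(n) = 2*n*(10 + n) (Y(n) = (2*n)*(10 + n) = 2*n*(10 + n))
Q(z) = 65 + z² + 78*z (Q(z) = (z² + (2*3*(10 + 3))*z) + 65 = (z² + (2*3*13)*z) + 65 = (z² + 78*z) + 65 = 65 + z² + 78*z)
(-29022 + F) + Q(m(14)) = (-29022 + 17030) + (65 + (-8)² + 78*(-8)) = -11992 + (65 + 64 - 624) = -11992 - 495 = -12487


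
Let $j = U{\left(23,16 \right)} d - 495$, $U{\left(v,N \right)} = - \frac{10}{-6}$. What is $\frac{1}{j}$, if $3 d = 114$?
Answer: $- \frac{3}{1295} \approx -0.0023166$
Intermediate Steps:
$d = 38$ ($d = \frac{1}{3} \cdot 114 = 38$)
$U{\left(v,N \right)} = \frac{5}{3}$ ($U{\left(v,N \right)} = \left(-10\right) \left(- \frac{1}{6}\right) = \frac{5}{3}$)
$j = - \frac{1295}{3}$ ($j = \frac{5}{3} \cdot 38 - 495 = \frac{190}{3} - 495 = - \frac{1295}{3} \approx -431.67$)
$\frac{1}{j} = \frac{1}{- \frac{1295}{3}} = - \frac{3}{1295}$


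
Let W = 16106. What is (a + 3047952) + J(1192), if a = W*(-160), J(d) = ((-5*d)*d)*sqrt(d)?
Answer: 470992 - 14208640*sqrt(298) ≈ -2.4481e+8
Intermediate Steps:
J(d) = -5*d**(5/2) (J(d) = (-5*d**2)*sqrt(d) = -5*d**(5/2))
a = -2576960 (a = 16106*(-160) = -2576960)
(a + 3047952) + J(1192) = (-2576960 + 3047952) - 14208640*sqrt(298) = 470992 - 14208640*sqrt(298)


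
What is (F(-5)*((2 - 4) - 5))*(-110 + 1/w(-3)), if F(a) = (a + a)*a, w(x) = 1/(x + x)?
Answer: 40600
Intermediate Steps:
w(x) = 1/(2*x)
F(a) = 2*a² (F(a) = (2*a)*a = 2*a²)
(F(-5)*((2 - 4) - 5))*(-110 + 1/w(-3)) = ((2*(-5)²)*((2 - 4) - 5))*(-110 + 1/((½)/(-3))) = ((2*25)*(-2 - 5))*(-110 + 1/((½)*(-⅓))) = (50*(-7))*(-110 + 1/(-⅙)) = -350*(-110 - 6) = -350*(-116) = 40600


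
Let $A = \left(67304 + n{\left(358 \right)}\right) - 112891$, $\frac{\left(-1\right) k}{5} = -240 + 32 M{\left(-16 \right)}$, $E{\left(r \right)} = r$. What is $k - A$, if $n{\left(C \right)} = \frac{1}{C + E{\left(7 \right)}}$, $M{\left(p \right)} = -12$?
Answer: $\frac{17778054}{365} \approx 48707.0$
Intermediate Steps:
$k = 3120$ ($k = - 5 \left(-240 + 32 \left(-12\right)\right) = - 5 \left(-240 - 384\right) = \left(-5\right) \left(-624\right) = 3120$)
$n{\left(C \right)} = \frac{1}{7 + C}$ ($n{\left(C \right)} = \frac{1}{C + 7} = \frac{1}{7 + C}$)
$A = - \frac{16639254}{365}$ ($A = \left(67304 + \frac{1}{7 + 358}\right) - 112891 = \left(67304 + \frac{1}{365}\right) - 112891 = \frac{24565961}{365} - 112891 = - \frac{16639254}{365} \approx -45587.0$)
$k - A = 3120 - - \frac{16639254}{365} = 3120 + \frac{16639254}{365} = \frac{17778054}{365}$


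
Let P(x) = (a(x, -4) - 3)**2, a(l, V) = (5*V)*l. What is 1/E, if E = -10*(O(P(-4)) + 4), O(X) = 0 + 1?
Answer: -1/50 ≈ -0.020000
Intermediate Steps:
a(l, V) = 5*V*l
P(x) = (-3 - 20*x)**2 (P(x) = (5*(-4)*x - 3)**2 = (-20*x - 3)**2 = (-3 - 20*x)**2)
O(X) = 1
E = -50 (E = -10*(1 + 4) = -10*5 = -50)
1/E = 1/(-50) = -1/50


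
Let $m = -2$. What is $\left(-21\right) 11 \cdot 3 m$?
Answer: $1386$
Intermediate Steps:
$\left(-21\right) 11 \cdot 3 m = \left(-21\right) 11 \cdot 3 \left(-2\right) = \left(-231\right) \left(-6\right) = 1386$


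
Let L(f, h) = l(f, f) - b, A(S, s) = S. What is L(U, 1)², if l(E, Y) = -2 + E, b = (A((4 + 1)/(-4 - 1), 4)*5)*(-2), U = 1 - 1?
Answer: 144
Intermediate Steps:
U = 0
b = 10 (b = (((4 + 1)/(-4 - 1))*5)*(-2) = ((5/(-5))*5)*(-2) = ((5*(-⅕))*5)*(-2) = -1*5*(-2) = -5*(-2) = 10)
L(f, h) = -12 + f (L(f, h) = (-2 + f) - 1*10 = (-2 + f) - 10 = -12 + f)
L(U, 1)² = (-12 + 0)² = (-12)² = 144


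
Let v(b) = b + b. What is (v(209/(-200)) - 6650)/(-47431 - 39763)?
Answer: 665209/8719400 ≈ 0.076291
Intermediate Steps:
v(b) = 2*b
(v(209/(-200)) - 6650)/(-47431 - 39763) = (2*(209/(-200)) - 6650)/(-47431 - 39763) = (2*(209*(-1/200)) - 6650)/(-87194) = (2*(-209/200) - 6650)*(-1/87194) = (-209/100 - 6650)*(-1/87194) = -665209/100*(-1/87194) = 665209/8719400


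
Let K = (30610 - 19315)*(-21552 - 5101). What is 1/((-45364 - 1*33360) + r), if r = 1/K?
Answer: -301045635/23699516569741 ≈ -1.2703e-5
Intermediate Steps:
K = -301045635 (K = 11295*(-26653) = -301045635)
r = -1/301045635 (r = 1/(-301045635) = -1/301045635 ≈ -3.3218e-9)
1/((-45364 - 1*33360) + r) = 1/((-45364 - 1*33360) - 1/301045635) = 1/((-45364 - 33360) - 1/301045635) = 1/(-78724 - 1/301045635) = 1/(-23699516569741/301045635) = -301045635/23699516569741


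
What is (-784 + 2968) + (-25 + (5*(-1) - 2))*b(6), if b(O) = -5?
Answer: 2344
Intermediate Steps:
(-784 + 2968) + (-25 + (5*(-1) - 2))*b(6) = (-784 + 2968) + (-25 + (5*(-1) - 2))*(-5) = 2184 + (-25 + (-5 - 2))*(-5) = 2184 + (-25 - 7)*(-5) = 2184 - 32*(-5) = 2184 + 160 = 2344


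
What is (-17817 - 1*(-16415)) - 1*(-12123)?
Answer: 10721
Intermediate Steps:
(-17817 - 1*(-16415)) - 1*(-12123) = (-17817 + 16415) + 12123 = -1402 + 12123 = 10721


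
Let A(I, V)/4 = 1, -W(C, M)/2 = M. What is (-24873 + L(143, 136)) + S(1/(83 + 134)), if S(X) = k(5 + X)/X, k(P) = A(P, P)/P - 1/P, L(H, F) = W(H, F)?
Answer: -9055401/362 ≈ -25015.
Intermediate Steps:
W(C, M) = -2*M
A(I, V) = 4 (A(I, V) = 4*1 = 4)
L(H, F) = -2*F
k(P) = 3/P (k(P) = 4/P - 1/P = 3/P)
S(X) = 3/(X*(5 + X)) (S(X) = (3/(5 + X))/X = 3/(X*(5 + X)))
(-24873 + L(143, 136)) + S(1/(83 + 134)) = (-24873 - 2*136) + 3/((1/(83 + 134))*(5 + 1/(83 + 134))) = (-24873 - 272) + 3/((1/217)*(5 + 1/217)) = -25145 + 3/((1/217)*(5 + 1/217)) = -25145 + 3*217/(1086/217) = -25145 + 3*217*(217/1086) = -25145 + 47089/362 = -9055401/362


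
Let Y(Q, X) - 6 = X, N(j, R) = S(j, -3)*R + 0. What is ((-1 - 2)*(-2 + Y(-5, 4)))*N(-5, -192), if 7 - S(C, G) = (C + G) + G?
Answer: 82944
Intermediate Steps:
S(C, G) = 7 - C - 2*G (S(C, G) = 7 - ((C + G) + G) = 7 - (C + 2*G) = 7 + (-C - 2*G) = 7 - C - 2*G)
N(j, R) = R*(13 - j) (N(j, R) = (7 - j - 2*(-3))*R + 0 = (7 - j + 6)*R + 0 = (13 - j)*R + 0 = R*(13 - j) + 0 = R*(13 - j))
Y(Q, X) = 6 + X
((-1 - 2)*(-2 + Y(-5, 4)))*N(-5, -192) = ((-1 - 2)*(-2 + (6 + 4)))*(-192*(13 - 1*(-5))) = (-3*(-2 + 10))*(-192*(13 + 5)) = (-3*8)*(-192*18) = -24*(-3456) = 82944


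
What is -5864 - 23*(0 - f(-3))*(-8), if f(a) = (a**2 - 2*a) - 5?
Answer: -7704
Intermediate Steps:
f(a) = -5 + a**2 - 2*a
-5864 - 23*(0 - f(-3))*(-8) = -5864 - 23*(0 - (-5 + (-3)**2 - 2*(-3)))*(-8) = -5864 - 23*(0 - (-5 + 9 + 6))*(-8) = -5864 - 23*(0 - 1*10)*(-8) = -5864 - 23*(0 - 10)*(-8) = -5864 - 23*(-10)*(-8) = -5864 + 230*(-8) = -5864 - 1840 = -7704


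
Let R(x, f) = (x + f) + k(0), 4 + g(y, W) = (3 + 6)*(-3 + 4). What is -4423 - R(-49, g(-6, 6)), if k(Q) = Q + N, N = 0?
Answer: -4379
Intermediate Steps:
g(y, W) = 5 (g(y, W) = -4 + (3 + 6)*(-3 + 4) = -4 + 9*1 = -4 + 9 = 5)
k(Q) = Q (k(Q) = Q + 0 = Q)
R(x, f) = f + x (R(x, f) = (x + f) + 0 = (f + x) + 0 = f + x)
-4423 - R(-49, g(-6, 6)) = -4423 - (5 - 49) = -4423 - 1*(-44) = -4423 + 44 = -4379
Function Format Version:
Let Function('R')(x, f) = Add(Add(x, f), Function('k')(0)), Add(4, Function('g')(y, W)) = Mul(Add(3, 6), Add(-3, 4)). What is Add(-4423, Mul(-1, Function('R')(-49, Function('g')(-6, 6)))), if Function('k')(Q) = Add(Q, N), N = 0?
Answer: -4379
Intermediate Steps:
Function('g')(y, W) = 5 (Function('g')(y, W) = Add(-4, Mul(Add(3, 6), Add(-3, 4))) = Add(-4, Mul(9, 1)) = Add(-4, 9) = 5)
Function('k')(Q) = Q (Function('k')(Q) = Add(Q, 0) = Q)
Function('R')(x, f) = Add(f, x) (Function('R')(x, f) = Add(Add(x, f), 0) = Add(Add(f, x), 0) = Add(f, x))
Add(-4423, Mul(-1, Function('R')(-49, Function('g')(-6, 6)))) = Add(-4423, Mul(-1, Add(5, -49))) = Add(-4423, Mul(-1, -44)) = Add(-4423, 44) = -4379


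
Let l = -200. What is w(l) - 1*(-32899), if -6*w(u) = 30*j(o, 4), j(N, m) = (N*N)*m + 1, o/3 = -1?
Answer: 32714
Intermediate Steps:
o = -3 (o = 3*(-1) = -3)
j(N, m) = 1 + m*N² (j(N, m) = N²*m + 1 = m*N² + 1 = 1 + m*N²)
w(u) = -185 (w(u) = -5*(1 + 4*(-3)²) = -5*(1 + 4*9) = -5*(1 + 36) = -5*37 = -⅙*1110 = -185)
w(l) - 1*(-32899) = -185 - 1*(-32899) = -185 + 32899 = 32714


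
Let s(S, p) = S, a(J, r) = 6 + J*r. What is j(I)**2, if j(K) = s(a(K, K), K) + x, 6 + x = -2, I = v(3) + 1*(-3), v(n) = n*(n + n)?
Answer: 49729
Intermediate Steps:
v(n) = 2*n**2 (v(n) = n*(2*n) = 2*n**2)
I = 15 (I = 2*3**2 + 1*(-3) = 2*9 - 3 = 18 - 3 = 15)
x = -8 (x = -6 - 2 = -8)
j(K) = -2 + K**2 (j(K) = (6 + K*K) - 8 = (6 + K**2) - 8 = -2 + K**2)
j(I)**2 = (-2 + 15**2)**2 = (-2 + 225)**2 = 223**2 = 49729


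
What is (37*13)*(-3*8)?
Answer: -11544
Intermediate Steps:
(37*13)*(-3*8) = 481*(-24) = -11544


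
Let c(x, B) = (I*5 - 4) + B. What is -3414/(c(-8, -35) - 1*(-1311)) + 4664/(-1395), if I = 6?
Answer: -58253/9765 ≈ -5.9655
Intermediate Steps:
c(x, B) = 26 + B (c(x, B) = (6*5 - 4) + B = (30 - 4) + B = 26 + B)
-3414/(c(-8, -35) - 1*(-1311)) + 4664/(-1395) = -3414/((26 - 35) - 1*(-1311)) + 4664/(-1395) = -3414/(-9 + 1311) + 4664*(-1/1395) = -3414/1302 - 4664/1395 = -3414*1/1302 - 4664/1395 = -569/217 - 4664/1395 = -58253/9765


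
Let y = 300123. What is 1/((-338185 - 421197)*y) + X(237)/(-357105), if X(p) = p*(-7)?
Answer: 18004732297889/3875575607781930 ≈ 0.0046457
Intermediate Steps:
X(p) = -7*p
1/((-338185 - 421197)*y) + X(237)/(-357105) = 1/(-338185 - 421197*300123) - 7*237/(-357105) = (1/300123)/(-759382) - 1659*(-1/357105) = -1/759382*1/300123 + 79/17005 = -1/227908003986 + 79/17005 = 18004732297889/3875575607781930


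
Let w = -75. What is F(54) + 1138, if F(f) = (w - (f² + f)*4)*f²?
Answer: -34859642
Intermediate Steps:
F(f) = f²*(-75 - 4*f - 4*f²) (F(f) = (-75 - (f² + f)*4)*f² = (-75 - (f + f²)*4)*f² = (-75 - (4*f + 4*f²))*f² = (-75 + (-4*f - 4*f²))*f² = (-75 - 4*f - 4*f²)*f² = f²*(-75 - 4*f - 4*f²))
F(54) + 1138 = 54²*(-75 - 4*54 - 4*54²) + 1138 = 2916*(-75 - 216 - 4*2916) + 1138 = 2916*(-75 - 216 - 11664) + 1138 = 2916*(-11955) + 1138 = -34860780 + 1138 = -34859642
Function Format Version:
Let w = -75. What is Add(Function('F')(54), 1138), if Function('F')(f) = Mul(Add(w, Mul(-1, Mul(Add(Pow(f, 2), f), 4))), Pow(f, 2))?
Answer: -34859642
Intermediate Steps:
Function('F')(f) = Mul(Pow(f, 2), Add(-75, Mul(-4, f), Mul(-4, Pow(f, 2)))) (Function('F')(f) = Mul(Add(-75, Mul(-1, Mul(Add(Pow(f, 2), f), 4))), Pow(f, 2)) = Mul(Add(-75, Mul(-1, Mul(Add(f, Pow(f, 2)), 4))), Pow(f, 2)) = Mul(Add(-75, Mul(-1, Add(Mul(4, f), Mul(4, Pow(f, 2))))), Pow(f, 2)) = Mul(Add(-75, Add(Mul(-4, f), Mul(-4, Pow(f, 2)))), Pow(f, 2)) = Mul(Add(-75, Mul(-4, f), Mul(-4, Pow(f, 2))), Pow(f, 2)) = Mul(Pow(f, 2), Add(-75, Mul(-4, f), Mul(-4, Pow(f, 2)))))
Add(Function('F')(54), 1138) = Add(Mul(Pow(54, 2), Add(-75, Mul(-4, 54), Mul(-4, Pow(54, 2)))), 1138) = Add(Mul(2916, Add(-75, -216, Mul(-4, 2916))), 1138) = Add(Mul(2916, Add(-75, -216, -11664)), 1138) = Add(Mul(2916, -11955), 1138) = Add(-34860780, 1138) = -34859642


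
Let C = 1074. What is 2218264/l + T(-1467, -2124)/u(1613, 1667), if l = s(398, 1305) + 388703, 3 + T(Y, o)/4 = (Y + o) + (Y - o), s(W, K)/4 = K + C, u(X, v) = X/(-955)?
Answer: 4471332415292/642327247 ≈ 6961.1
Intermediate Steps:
u(X, v) = -X/955 (u(X, v) = X*(-1/955) = -X/955)
s(W, K) = 4296 + 4*K (s(W, K) = 4*(K + 1074) = 4*(1074 + K) = 4296 + 4*K)
T(Y, o) = -12 + 8*Y (T(Y, o) = -12 + 4*((Y + o) + (Y - o)) = -12 + 4*(2*Y) = -12 + 8*Y)
l = 398219 (l = (4296 + 4*1305) + 388703 = (4296 + 5220) + 388703 = 9516 + 388703 = 398219)
2218264/l + T(-1467, -2124)/u(1613, 1667) = 2218264/398219 + (-12 + 8*(-1467))/((-1/955*1613)) = 2218264*(1/398219) + (-12 - 11736)/(-1613/955) = 2218264/398219 - 11748*(-955/1613) = 2218264/398219 + 11219340/1613 = 4471332415292/642327247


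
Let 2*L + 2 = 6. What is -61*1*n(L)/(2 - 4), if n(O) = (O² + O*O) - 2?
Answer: 183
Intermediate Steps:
L = 2 (L = -1 + (½)*6 = -1 + 3 = 2)
n(O) = -2 + 2*O² (n(O) = (O² + O²) - 2 = 2*O² - 2 = -2 + 2*O²)
-61*1*n(L)/(2 - 4) = -61*1*(-2 + 2*2²)/(2 - 4) = -61*1*(-2 + 2*4)/(-2) = -61*1*(-2 + 8)*(-1)/2 = -61*1*6*(-1)/2 = -366*(-1)/2 = -61*(-3) = 183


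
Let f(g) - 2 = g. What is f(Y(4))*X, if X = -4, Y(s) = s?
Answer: -24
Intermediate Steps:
f(g) = 2 + g
f(Y(4))*X = (2 + 4)*(-4) = 6*(-4) = -24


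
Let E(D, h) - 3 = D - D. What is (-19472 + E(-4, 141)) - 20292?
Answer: -39761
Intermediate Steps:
E(D, h) = 3 (E(D, h) = 3 + (D - D) = 3 + 0 = 3)
(-19472 + E(-4, 141)) - 20292 = (-19472 + 3) - 20292 = -19469 - 20292 = -39761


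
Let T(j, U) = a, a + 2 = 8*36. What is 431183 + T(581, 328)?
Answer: 431469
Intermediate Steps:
a = 286 (a = -2 + 8*36 = -2 + 288 = 286)
T(j, U) = 286
431183 + T(581, 328) = 431183 + 286 = 431469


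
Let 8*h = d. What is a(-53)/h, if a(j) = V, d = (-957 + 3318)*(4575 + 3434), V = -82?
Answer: -656/18909249 ≈ -3.4692e-5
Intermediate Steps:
d = 18909249 (d = 2361*8009 = 18909249)
a(j) = -82
h = 18909249/8 (h = (1/8)*18909249 = 18909249/8 ≈ 2.3637e+6)
a(-53)/h = -82/18909249/8 = -82*8/18909249 = -656/18909249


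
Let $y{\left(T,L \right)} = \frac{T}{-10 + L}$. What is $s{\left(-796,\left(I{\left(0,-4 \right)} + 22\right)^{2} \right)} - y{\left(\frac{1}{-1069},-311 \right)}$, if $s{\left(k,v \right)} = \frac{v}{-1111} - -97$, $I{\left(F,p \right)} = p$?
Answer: $\frac{36868956896}{381238539} \approx 96.708$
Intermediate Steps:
$y{\left(T,L \right)} = \frac{T}{-10 + L}$
$s{\left(k,v \right)} = 97 - \frac{v}{1111}$ ($s{\left(k,v \right)} = v \left(- \frac{1}{1111}\right) + 97 = - \frac{v}{1111} + 97 = 97 - \frac{v}{1111}$)
$s{\left(-796,\left(I{\left(0,-4 \right)} + 22\right)^{2} \right)} - y{\left(\frac{1}{-1069},-311 \right)} = \left(97 - \frac{\left(-4 + 22\right)^{2}}{1111}\right) - \frac{1}{\left(-1069\right) \left(-10 - 311\right)} = \left(97 - \frac{18^{2}}{1111}\right) - - \frac{1}{1069 \left(-321\right)} = \left(97 - \frac{324}{1111}\right) - \left(- \frac{1}{1069}\right) \left(- \frac{1}{321}\right) = \left(97 - \frac{324}{1111}\right) - \frac{1}{343149} = \frac{107443}{1111} - \frac{1}{343149} = \frac{36868956896}{381238539}$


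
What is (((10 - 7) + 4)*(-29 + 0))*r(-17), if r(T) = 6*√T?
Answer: -1218*I*√17 ≈ -5021.9*I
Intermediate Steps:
(((10 - 7) + 4)*(-29 + 0))*r(-17) = (((10 - 7) + 4)*(-29 + 0))*(6*√(-17)) = ((3 + 4)*(-29))*(6*(I*√17)) = (7*(-29))*(6*I*√17) = -1218*I*√17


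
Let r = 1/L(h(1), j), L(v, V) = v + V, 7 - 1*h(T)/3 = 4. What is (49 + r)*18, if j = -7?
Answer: 891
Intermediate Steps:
h(T) = 9 (h(T) = 21 - 3*4 = 21 - 12 = 9)
L(v, V) = V + v
r = ½ (r = 1/(-7 + 9) = 1/2 = ½ ≈ 0.50000)
(49 + r)*18 = (49 + ½)*18 = (99/2)*18 = 891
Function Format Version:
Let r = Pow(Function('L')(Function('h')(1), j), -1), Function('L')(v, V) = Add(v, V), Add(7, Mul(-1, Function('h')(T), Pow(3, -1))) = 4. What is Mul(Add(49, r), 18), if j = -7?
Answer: 891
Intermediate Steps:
Function('h')(T) = 9 (Function('h')(T) = Add(21, Mul(-3, 4)) = Add(21, -12) = 9)
Function('L')(v, V) = Add(V, v)
r = Rational(1, 2) (r = Pow(Add(-7, 9), -1) = Pow(2, -1) = Rational(1, 2) ≈ 0.50000)
Mul(Add(49, r), 18) = Mul(Add(49, Rational(1, 2)), 18) = Mul(Rational(99, 2), 18) = 891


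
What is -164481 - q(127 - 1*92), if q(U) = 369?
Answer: -164850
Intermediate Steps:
-164481 - q(127 - 1*92) = -164481 - 1*369 = -164481 - 369 = -164850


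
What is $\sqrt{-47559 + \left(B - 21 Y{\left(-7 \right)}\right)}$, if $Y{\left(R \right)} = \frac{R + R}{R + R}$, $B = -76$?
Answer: $2 i \sqrt{11914} \approx 218.3 i$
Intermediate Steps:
$Y{\left(R \right)} = 1$ ($Y{\left(R \right)} = \frac{2 R}{2 R} = 2 R \frac{1}{2 R} = 1$)
$\sqrt{-47559 + \left(B - 21 Y{\left(-7 \right)}\right)} = \sqrt{-47559 - 97} = \sqrt{-47656} = 2 i \sqrt{11914}$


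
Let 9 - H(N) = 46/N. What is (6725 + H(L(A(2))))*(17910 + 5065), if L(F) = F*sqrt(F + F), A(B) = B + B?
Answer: 154713650 - 528425*sqrt(2)/8 ≈ 1.5462e+8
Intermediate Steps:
A(B) = 2*B
L(F) = sqrt(2)*F**(3/2) (L(F) = F*sqrt(2*F) = F*(sqrt(2)*sqrt(F)) = sqrt(2)*F**(3/2))
H(N) = 9 - 46/N
(6725 + H(L(A(2))))*(17910 + 5065) = (6725 + (9 - 46*sqrt(2)/16))*(17910 + 5065) = (6725 + (9 - 46*sqrt(2)/16))*22975 = (6725 + (9 - 23*sqrt(2)/8))*22975 = (6734 - 23*sqrt(2)/8)*22975 = 154713650 - 528425*sqrt(2)/8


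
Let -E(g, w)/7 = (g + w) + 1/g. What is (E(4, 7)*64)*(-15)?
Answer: 75600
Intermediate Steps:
E(g, w) = -7*g - 7*w - 7/g (E(g, w) = -7*((g + w) + 1/g) = -7*(g + w + 1/g) = -7*g - 7*w - 7/g)
(E(4, 7)*64)*(-15) = ((7*(-1 - 1*4*(4 + 7))/4)*64)*(-15) = ((7*(1/4)*(-1 - 1*4*11))*64)*(-15) = ((7*(1/4)*(-1 - 44))*64)*(-15) = ((7*(1/4)*(-45))*64)*(-15) = -315/4*64*(-15) = -5040*(-15) = 75600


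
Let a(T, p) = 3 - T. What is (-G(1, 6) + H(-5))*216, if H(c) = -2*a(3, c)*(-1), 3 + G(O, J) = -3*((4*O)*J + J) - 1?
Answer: 20304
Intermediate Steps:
G(O, J) = -4 - 3*J - 12*J*O (G(O, J) = -3 + (-3*((4*O)*J + J) - 1) = -3 + (-3*(4*J*O + J) - 1) = -3 + (-3*(J + 4*J*O) - 1) = -3 + ((-3*J - 12*J*O) - 1) = -3 + (-1 - 3*J - 12*J*O) = -4 - 3*J - 12*J*O)
H(c) = 0 (H(c) = -2*(3 - 1*3)*(-1) = -2*(3 - 3)*(-1) = -2*0*(-1) = 0*(-1) = 0)
(-G(1, 6) + H(-5))*216 = (-(-4 - 3*6 - 12*6*1) + 0)*216 = (-(-4 - 18 - 72) + 0)*216 = (-1*(-94) + 0)*216 = (94 + 0)*216 = 94*216 = 20304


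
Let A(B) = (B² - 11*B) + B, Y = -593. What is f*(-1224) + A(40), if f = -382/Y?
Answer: 244032/593 ≈ 411.52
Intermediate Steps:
f = 382/593 (f = -382/(-593) = -382*(-1/593) = 382/593 ≈ 0.64418)
A(B) = B² - 10*B
f*(-1224) + A(40) = (382/593)*(-1224) + 40*(-10 + 40) = -467568/593 + 40*30 = -467568/593 + 1200 = 244032/593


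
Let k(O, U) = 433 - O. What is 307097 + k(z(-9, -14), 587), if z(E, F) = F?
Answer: 307544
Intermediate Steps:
307097 + k(z(-9, -14), 587) = 307097 + (433 - 1*(-14)) = 307097 + (433 + 14) = 307097 + 447 = 307544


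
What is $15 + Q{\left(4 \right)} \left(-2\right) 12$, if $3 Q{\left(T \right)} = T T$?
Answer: $-113$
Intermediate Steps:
$Q{\left(T \right)} = \frac{T^{2}}{3}$ ($Q{\left(T \right)} = \frac{T T}{3} = \frac{T^{2}}{3}$)
$15 + Q{\left(4 \right)} \left(-2\right) 12 = 15 + \frac{4^{2}}{3} \left(-2\right) 12 = 15 + \frac{1}{3} \cdot 16 \left(-2\right) 12 = 15 + \frac{16}{3} \left(-2\right) 12 = 15 - 128 = -113$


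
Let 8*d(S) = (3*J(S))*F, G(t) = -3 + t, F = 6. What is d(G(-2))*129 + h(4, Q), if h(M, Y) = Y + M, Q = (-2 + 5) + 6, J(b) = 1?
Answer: 1213/4 ≈ 303.25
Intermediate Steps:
d(S) = 9/4 (d(S) = ((3*1)*6)/8 = (3*6)/8 = (1/8)*18 = 9/4)
Q = 9 (Q = 3 + 6 = 9)
h(M, Y) = M + Y
d(G(-2))*129 + h(4, Q) = (9/4)*129 + (4 + 9) = 1161/4 + 13 = 1213/4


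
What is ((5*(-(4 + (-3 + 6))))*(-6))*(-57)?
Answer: -11970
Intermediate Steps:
((5*(-(4 + (-3 + 6))))*(-6))*(-57) = ((5*(-(4 + 3)))*(-6))*(-57) = ((5*(-1*7))*(-6))*(-57) = ((5*(-7))*(-6))*(-57) = -35*(-6)*(-57) = 210*(-57) = -11970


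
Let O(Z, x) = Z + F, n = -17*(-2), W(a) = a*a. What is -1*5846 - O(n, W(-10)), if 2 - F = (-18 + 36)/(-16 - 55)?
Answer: -417640/71 ≈ -5882.3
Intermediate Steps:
F = 160/71 (F = 2 - (-18 + 36)/(-16 - 55) = 2 - 18/(-71) = 2 - 18*(-1)/71 = 2 - 1*(-18/71) = 2 + 18/71 = 160/71 ≈ 2.2535)
W(a) = a²
n = 34
O(Z, x) = 160/71 + Z (O(Z, x) = Z + 160/71 = 160/71 + Z)
-1*5846 - O(n, W(-10)) = -1*5846 - (160/71 + 34) = -5846 - 1*2574/71 = -5846 - 2574/71 = -417640/71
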